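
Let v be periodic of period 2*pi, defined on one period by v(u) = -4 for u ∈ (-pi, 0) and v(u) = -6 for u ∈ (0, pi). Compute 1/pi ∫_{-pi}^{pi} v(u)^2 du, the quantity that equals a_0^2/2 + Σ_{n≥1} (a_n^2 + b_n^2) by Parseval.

52

1/pi ∫_{-pi}^{pi} v(u)^2 du = 1/pi · (52*pi) = 52.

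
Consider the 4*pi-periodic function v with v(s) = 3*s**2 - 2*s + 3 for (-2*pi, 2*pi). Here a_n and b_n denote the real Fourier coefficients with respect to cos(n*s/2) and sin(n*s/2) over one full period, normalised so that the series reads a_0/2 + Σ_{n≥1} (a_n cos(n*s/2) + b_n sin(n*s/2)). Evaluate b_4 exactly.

2

b_4 = (1/(2*pi)) ∫_{-2*pi}^{2*pi} v(s) sin(2*s) ds.
Integrating by parts twice (tabular method), an antiderivative of (3*s**2 - 2*s + 3) sin(2*s) is -3*s**2*cos(2*s)/2 + 3*s*sin(2*s)/2 + s*cos(2*s) - sin(2*s)/2 - 3*cos(2*s)/4; evaluating from -2*pi to 2*pi: ∫_{-2*pi}^{2*pi} (3*s**2 - 2*s + 3) sin(2*s) ds = (-6*pi**2 - 3/4 + 2*pi) - (-6*pi**2 - 2*pi - 3/4) = 4*pi.
Hence b_4 = (1/(2*pi))·(4*pi) = 2.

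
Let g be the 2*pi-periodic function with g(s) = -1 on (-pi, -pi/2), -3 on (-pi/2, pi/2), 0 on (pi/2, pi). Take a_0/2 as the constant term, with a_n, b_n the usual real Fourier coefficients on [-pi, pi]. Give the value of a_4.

a_4 = 1/pi ∫_{-pi}^{pi} g(s) cos(4*s) ds.
Split the integral at the breakpoints.
Directly, an antiderivative of (-1) cos(4*s) is -sin(4*s)/4; evaluating from -pi to -pi/2: ∫_{-pi}^{-pi/2} (-1) cos(4*s) ds = (0) - (0) = 0.
Directly, an antiderivative of (-3) cos(4*s) is -3*sin(4*s)/4; evaluating from -pi/2 to pi/2: ∫_{-pi/2}^{pi/2} (-3) cos(4*s) ds = (0) - (0) = 0.
∫_{pi/2}^{pi} (0) cos(4*s) ds = 0.
Summing the pieces and multiplying by (1/pi) gives a_4 = 0.

0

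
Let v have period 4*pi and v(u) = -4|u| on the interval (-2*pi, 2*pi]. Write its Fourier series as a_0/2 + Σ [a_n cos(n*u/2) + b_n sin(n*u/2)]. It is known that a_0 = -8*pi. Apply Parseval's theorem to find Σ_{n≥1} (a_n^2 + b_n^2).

32*pi**2/3

Parseval: a_0^2/2 + Σ_{n≥1} (a_n^2+b_n^2) = (1/(2*pi)) ∫_{-2*pi}^{2*pi} v(u)^2 du = 128*pi**2/3.
Subtract a_0^2/2 = 32*pi**2: Σ (a_n^2+b_n^2) = 32*pi**2/3.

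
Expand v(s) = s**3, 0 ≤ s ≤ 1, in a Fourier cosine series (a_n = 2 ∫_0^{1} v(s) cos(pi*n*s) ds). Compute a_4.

3/(8*pi**2)

a_4 = 2 ∫_0^{1} (s**3) cos(4*pi*s) ds.
Integrating by parts three times (tabular method), an antiderivative of (s**3) cos(4*pi*s) is s**3*sin(4*pi*s)/(4*pi) + 3*s**2*cos(4*pi*s)/(16*pi**2) - 3*s*sin(4*pi*s)/(32*pi**3) - 3*cos(4*pi*s)/(128*pi**4); evaluating from 0 to 1: ∫_{0}^{1} (s**3) cos(4*pi*s) ds = (3*(-1 + 8*pi**2)/(128*pi**4)) - (-3/(128*pi**4)) = 3/(16*pi**2).
Hence a_4 = 2·(3/(16*pi**2)) = 3/(8*pi**2).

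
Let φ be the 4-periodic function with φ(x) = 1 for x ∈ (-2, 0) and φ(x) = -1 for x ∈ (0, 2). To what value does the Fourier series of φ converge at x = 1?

φ is continuous at x = 1 with value -1, so the series converges to -1 there.

-1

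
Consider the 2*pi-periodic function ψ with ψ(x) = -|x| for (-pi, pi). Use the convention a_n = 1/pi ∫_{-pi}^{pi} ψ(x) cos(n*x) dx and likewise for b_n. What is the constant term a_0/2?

-pi/2

a_0 = 1/pi ∫_{-pi}^{pi} ψ(x) dx = 1/pi · (-pi**2) = -pi.
So the constant term a_0/2 = -pi/2.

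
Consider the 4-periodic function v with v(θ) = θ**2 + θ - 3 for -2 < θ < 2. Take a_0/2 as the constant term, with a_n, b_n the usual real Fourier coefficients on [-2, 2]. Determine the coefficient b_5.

b_5 = 1/2 ∫_{-2}^{2} v(θ) sin(5*pi*θ/2) dθ.
Integrating by parts twice (tabular method), an antiderivative of (θ**2 + θ - 3) sin(5*pi*θ/2) is -2*θ**2*cos(5*pi*θ/2)/(5*pi) + 8*θ*sin(5*pi*θ/2)/(25*pi**2) - 2*θ*cos(5*pi*θ/2)/(5*pi) + 4*sin(5*pi*θ/2)/(25*pi**2) + 16*cos(5*pi*θ/2)/(125*pi**3) + 6*cos(5*pi*θ/2)/(5*pi); evaluating from -2 to 2: ∫_{-2}^{2} (θ**2 + θ - 3) sin(5*pi*θ/2) dθ = (2*(-8 + 75*pi**2)/(125*pi**3)) - (2*(-25*pi**2 - 8)/(125*pi**3)) = 8/(5*pi).
Hence b_5 = (1/2)·(8/(5*pi)) = 4/(5*pi).

4/(5*pi)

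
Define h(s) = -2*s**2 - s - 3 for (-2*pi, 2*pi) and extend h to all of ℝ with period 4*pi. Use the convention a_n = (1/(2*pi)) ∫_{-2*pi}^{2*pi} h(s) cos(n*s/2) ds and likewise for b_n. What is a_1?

a_1 = (1/(2*pi)) ∫_{-2*pi}^{2*pi} h(s) cos(s/2) ds.
Integrating by parts twice (tabular method), an antiderivative of (-2*s**2 - s - 3) cos(s/2) is -4*s**2*sin(s/2) - 2*s*sin(s/2) - 16*s*cos(s/2) + 26*sin(s/2) - 4*cos(s/2); evaluating from -2*pi to 2*pi: ∫_{-2*pi}^{2*pi} (-2*s**2 - s - 3) cos(s/2) ds = (4 + 32*pi) - (4 - 32*pi) = 64*pi.
Hence a_1 = (1/(2*pi))·(64*pi) = 32.

32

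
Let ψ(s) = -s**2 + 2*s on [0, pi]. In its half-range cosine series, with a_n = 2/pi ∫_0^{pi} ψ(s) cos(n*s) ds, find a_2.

-1

a_2 = 2/pi ∫_0^{pi} (-s**2 + 2*s) cos(2*s) ds.
Integrating by parts twice (tabular method), an antiderivative of (-s**2 + 2*s) cos(2*s) is -s**2*sin(2*s)/2 + s*sin(2*s) - s*cos(2*s)/2 + sin(2*s)/4 + cos(2*s)/2; evaluating from 0 to pi: ∫_{0}^{pi} (-s**2 + 2*s) cos(2*s) ds = (1/2 - pi/2) - (1/2) = -pi/2.
Hence a_2 = (2/pi)·(-pi/2) = -1.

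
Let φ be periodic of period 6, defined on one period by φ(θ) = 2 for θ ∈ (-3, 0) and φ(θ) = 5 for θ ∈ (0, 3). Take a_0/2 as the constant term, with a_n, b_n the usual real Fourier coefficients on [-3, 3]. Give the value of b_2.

b_2 = 1/3 ∫_{-3}^{3} φ(θ) sin(2*pi*θ/3) dθ.
Split the integral at the breakpoints.
Directly, an antiderivative of (2) sin(2*pi*θ/3) is -3*cos(2*pi*θ/3)/pi; evaluating from -3 to 0: ∫_{-3}^{0} (2) sin(2*pi*θ/3) dθ = (-3/pi) - (-3/pi) = 0.
Directly, an antiderivative of (5) sin(2*pi*θ/3) is -15*cos(2*pi*θ/3)/(2*pi); evaluating from 0 to 3: ∫_{0}^{3} (5) sin(2*pi*θ/3) dθ = (-15/(2*pi)) - (-15/(2*pi)) = 0.
Summing the pieces and multiplying by (1/3) gives b_2 = 0.

0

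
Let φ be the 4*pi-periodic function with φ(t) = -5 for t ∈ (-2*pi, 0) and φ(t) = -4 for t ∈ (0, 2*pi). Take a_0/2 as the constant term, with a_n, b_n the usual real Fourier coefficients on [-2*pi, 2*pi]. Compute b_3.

2/(3*pi)

b_3 = (1/(2*pi)) ∫_{-2*pi}^{2*pi} φ(t) sin(3*t/2) dt.
Split the integral at the breakpoints.
Directly, an antiderivative of (-5) sin(3*t/2) is 10*cos(3*t/2)/3; evaluating from -2*pi to 0: ∫_{-2*pi}^{0} (-5) sin(3*t/2) dt = (10/3) - (-10/3) = 20/3.
Directly, an antiderivative of (-4) sin(3*t/2) is 8*cos(3*t/2)/3; evaluating from 0 to 2*pi: ∫_{0}^{2*pi} (-4) sin(3*t/2) dt = (-8/3) - (8/3) = -16/3.
Summing the pieces and multiplying by (1/(2*pi)) gives b_3 = 2/(3*pi).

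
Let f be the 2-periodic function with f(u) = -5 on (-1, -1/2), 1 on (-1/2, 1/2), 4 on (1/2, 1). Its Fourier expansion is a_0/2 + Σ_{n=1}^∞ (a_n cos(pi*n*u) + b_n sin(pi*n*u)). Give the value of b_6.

b_6 = ∫_{-1}^{1} f(u) sin(6*pi*u) du.
Split the integral at the breakpoints.
Directly, an antiderivative of (-5) sin(6*pi*u) is 5*cos(6*pi*u)/(6*pi); evaluating from -1 to -1/2: ∫_{-1}^{-1/2} (-5) sin(6*pi*u) du = (-5/(6*pi)) - (5/(6*pi)) = -5/(3*pi).
Directly, an antiderivative of (1) sin(6*pi*u) is -cos(6*pi*u)/(6*pi); evaluating from -1/2 to 1/2: ∫_{-1/2}^{1/2} (1) sin(6*pi*u) du = (1/(6*pi)) - (1/(6*pi)) = 0.
Directly, an antiderivative of (4) sin(6*pi*u) is -2*cos(6*pi*u)/(3*pi); evaluating from 1/2 to 1: ∫_{1/2}^{1} (4) sin(6*pi*u) du = (-2/(3*pi)) - (2/(3*pi)) = -4/(3*pi).
Summing the pieces gives b_6 = -3/pi.

-3/pi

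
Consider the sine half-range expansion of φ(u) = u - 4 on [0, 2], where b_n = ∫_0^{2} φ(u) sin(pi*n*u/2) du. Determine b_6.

b_6 = ∫_0^{2} (u - 4) sin(3*pi*u) du.
Integrating by parts (boundary term plus one more integral), an antiderivative of (u - 4) sin(3*pi*u) is -u*cos(3*pi*u)/(3*pi) + sin(3*pi*u)/(9*pi**2) + 4*cos(3*pi*u)/(3*pi); evaluating from 0 to 2: ∫_{0}^{2} (u - 4) sin(3*pi*u) du = (2/(3*pi)) - (4/(3*pi)) = -2/(3*pi).
Hence b_6 = -2/(3*pi).

-2/(3*pi)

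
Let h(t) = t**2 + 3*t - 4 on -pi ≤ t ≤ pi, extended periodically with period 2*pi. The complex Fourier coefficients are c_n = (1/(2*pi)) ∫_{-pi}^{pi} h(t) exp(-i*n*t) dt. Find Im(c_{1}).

-3

Since h is real-valued, Im(c_{1}) = -(1/(2*pi)) ∫_{-pi}^{pi} h(t) sin(t) dt = -b_{1}/2.
Integrating by parts twice (tabular method), an antiderivative of (t**2 + 3*t - 4) sin(t) is -t**2*cos(t) + 2*t*sin(t) - 3*t*cos(t) + 3*sin(t) + 6*cos(t); evaluating from -pi to pi: ∫_{-pi}^{pi} (t**2 + 3*t - 4) sin(t) dt = (-6 + 3*pi + pi**2) - (-3*pi - 6 + pi**2) = 6*pi.
Hence Im(c_{1}) = (-1/(2*pi))·(6*pi) = -3.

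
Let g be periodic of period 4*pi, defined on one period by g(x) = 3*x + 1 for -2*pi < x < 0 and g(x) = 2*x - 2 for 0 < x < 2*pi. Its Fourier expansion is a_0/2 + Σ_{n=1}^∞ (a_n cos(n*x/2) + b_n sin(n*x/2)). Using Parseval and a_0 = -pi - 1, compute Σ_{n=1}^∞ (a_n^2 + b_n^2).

-15*pi + 9/2 + 101*pi**2/6

Parseval: a_0^2/2 + Σ_{n≥1} (a_n^2+b_n^2) = (1/(2*pi)) ∫_{-2*pi}^{2*pi} g(x)^2 dx = -14*pi + 5 + 52*pi**2/3.
Subtract a_0^2/2 = (1 + pi)**2/2: Σ (a_n^2+b_n^2) = -15*pi + 9/2 + 101*pi**2/6.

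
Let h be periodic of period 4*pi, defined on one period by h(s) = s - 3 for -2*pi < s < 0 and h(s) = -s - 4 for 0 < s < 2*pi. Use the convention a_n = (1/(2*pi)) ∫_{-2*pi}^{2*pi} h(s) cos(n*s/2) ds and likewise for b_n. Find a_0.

a_0 = (1/(2*pi)) ∫_{-2*pi}^{2*pi} h(s) ds = (1/(2*pi)) · (-2*pi*(2*pi + 7)) = -7 - 2*pi.

-7 - 2*pi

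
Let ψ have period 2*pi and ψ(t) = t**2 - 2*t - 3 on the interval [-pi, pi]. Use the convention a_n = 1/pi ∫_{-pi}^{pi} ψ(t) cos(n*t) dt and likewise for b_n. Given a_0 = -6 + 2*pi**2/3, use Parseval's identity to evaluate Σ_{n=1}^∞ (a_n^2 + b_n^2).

8*pi**2*(pi**2 + 15)/45

Parseval: a_0^2/2 + Σ_{n≥1} (a_n^2+b_n^2) = 1/pi ∫_{-pi}^{pi} ψ(t)^2 dt = -4*pi**2/3 + 18 + 2*pi**4/5.
Subtract a_0^2/2 = 2*(9 - pi**2)**2/9: Σ (a_n^2+b_n^2) = 8*pi**2*(pi**2 + 15)/45.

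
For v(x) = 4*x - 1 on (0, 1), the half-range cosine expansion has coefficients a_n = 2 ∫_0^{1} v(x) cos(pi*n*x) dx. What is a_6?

a_6 = 2 ∫_0^{1} (4*x - 1) cos(6*pi*x) dx.
Integrating by parts (boundary term plus one more integral), an antiderivative of (4*x - 1) cos(6*pi*x) is 2*x*sin(6*pi*x)/(3*pi) - sin(6*pi*x)/(6*pi) + cos(6*pi*x)/(9*pi**2); evaluating from 0 to 1: ∫_{0}^{1} (4*x - 1) cos(6*pi*x) dx = (1/(9*pi**2)) - (1/(9*pi**2)) = 0.
Hence a_6 = 2·(0) = 0.

0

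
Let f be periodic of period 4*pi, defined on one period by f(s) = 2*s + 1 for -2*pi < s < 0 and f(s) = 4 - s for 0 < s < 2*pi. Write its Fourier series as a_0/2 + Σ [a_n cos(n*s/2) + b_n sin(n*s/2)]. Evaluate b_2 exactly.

b_2 = (1/(2*pi)) ∫_{-2*pi}^{2*pi} f(s) sin(s) ds.
Split the integral at the breakpoints.
Integrating by parts (boundary term plus one more integral), an antiderivative of (2*s + 1) sin(s) is -2*s*cos(s) + 2*sin(s) - cos(s); evaluating from -2*pi to 0: ∫_{-2*pi}^{0} (2*s + 1) sin(s) ds = (-1) - (-1 + 4*pi) = -4*pi.
Integrating by parts (boundary term plus one more integral), an antiderivative of (4 - s) sin(s) is s*cos(s) - sin(s) - 4*cos(s); evaluating from 0 to 2*pi: ∫_{0}^{2*pi} (4 - s) sin(s) ds = (-4 + 2*pi) - (-4) = 2*pi.
Summing the pieces and multiplying by (1/(2*pi)) gives b_2 = -1.

-1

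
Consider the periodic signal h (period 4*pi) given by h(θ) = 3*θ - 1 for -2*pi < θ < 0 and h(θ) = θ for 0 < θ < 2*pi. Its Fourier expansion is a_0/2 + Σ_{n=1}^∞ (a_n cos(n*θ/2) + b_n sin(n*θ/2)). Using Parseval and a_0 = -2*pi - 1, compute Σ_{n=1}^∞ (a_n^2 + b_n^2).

Parseval: a_0^2/2 + Σ_{n≥1} (a_n^2+b_n^2) = (1/(2*pi)) ∫_{-2*pi}^{2*pi} h(θ)^2 dθ = 1 + 6*pi + 40*pi**2/3.
Subtract a_0^2/2 = (1 + 2*pi)**2/2: Σ (a_n^2+b_n^2) = 1/2 + 4*pi + 34*pi**2/3.

1/2 + 4*pi + 34*pi**2/3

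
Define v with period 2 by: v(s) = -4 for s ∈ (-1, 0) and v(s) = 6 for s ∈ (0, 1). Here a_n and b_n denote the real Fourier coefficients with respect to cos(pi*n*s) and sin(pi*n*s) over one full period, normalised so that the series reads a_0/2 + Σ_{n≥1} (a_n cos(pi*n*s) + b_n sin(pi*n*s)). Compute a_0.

a_0 = ∫_{-1}^{1} v(s) ds = 2.

2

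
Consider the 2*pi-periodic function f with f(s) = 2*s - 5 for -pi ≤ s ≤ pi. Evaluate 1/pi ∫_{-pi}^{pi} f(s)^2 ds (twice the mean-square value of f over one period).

8*pi**2/3 + 50

1/pi ∫_{-pi}^{pi} f(s)^2 ds = 1/pi · (8*pi**3/3 + 50*pi) = 8*pi**2/3 + 50.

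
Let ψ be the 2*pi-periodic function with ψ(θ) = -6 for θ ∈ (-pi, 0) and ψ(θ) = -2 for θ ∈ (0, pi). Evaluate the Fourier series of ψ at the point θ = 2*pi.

-4

θ = 2*pi differs from θ = 0 by 1 full period(s), and the series is 2*pi-periodic.
At θ = 0 the one-sided limits are ψ(0^-) = -6 and ψ(0^+) = -2.
By Dirichlet's theorem the series converges to their average, [(-6) + (-2)]/2 = -4.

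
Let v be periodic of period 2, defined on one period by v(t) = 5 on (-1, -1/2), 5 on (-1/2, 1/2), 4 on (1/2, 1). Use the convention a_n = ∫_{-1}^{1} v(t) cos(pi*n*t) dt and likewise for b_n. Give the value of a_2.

a_2 = ∫_{-1}^{1} v(t) cos(2*pi*t) dt.
Split the integral at the breakpoints.
Directly, an antiderivative of (5) cos(2*pi*t) is 5*sin(2*pi*t)/(2*pi); evaluating from -1 to -1/2: ∫_{-1}^{-1/2} (5) cos(2*pi*t) dt = (0) - (0) = 0.
Directly, an antiderivative of (5) cos(2*pi*t) is 5*sin(2*pi*t)/(2*pi); evaluating from -1/2 to 1/2: ∫_{-1/2}^{1/2} (5) cos(2*pi*t) dt = (0) - (0) = 0.
Directly, an antiderivative of (4) cos(2*pi*t) is 2*sin(2*pi*t)/pi; evaluating from 1/2 to 1: ∫_{1/2}^{1} (4) cos(2*pi*t) dt = (0) - (0) = 0.
Summing the pieces gives a_2 = 0.

0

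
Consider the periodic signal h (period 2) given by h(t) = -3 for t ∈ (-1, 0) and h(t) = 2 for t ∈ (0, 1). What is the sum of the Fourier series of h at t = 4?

-1/2

t = 4 differs from t = 0 by 2 full period(s), and the series is 2-periodic.
At t = 0 the one-sided limits are h(0^-) = -3 and h(0^+) = 2.
By Dirichlet's theorem the series converges to their average, [(-3) + (2)]/2 = -1/2.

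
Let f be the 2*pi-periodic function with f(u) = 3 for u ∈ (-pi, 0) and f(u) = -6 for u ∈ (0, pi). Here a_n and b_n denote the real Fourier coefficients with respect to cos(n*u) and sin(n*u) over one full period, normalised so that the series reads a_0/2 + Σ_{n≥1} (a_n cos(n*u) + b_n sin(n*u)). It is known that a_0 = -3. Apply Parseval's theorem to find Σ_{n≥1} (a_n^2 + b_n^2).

Parseval: a_0^2/2 + Σ_{n≥1} (a_n^2+b_n^2) = 1/pi ∫_{-pi}^{pi} f(u)^2 du = 45.
Subtract a_0^2/2 = 9/2: Σ (a_n^2+b_n^2) = 81/2.

81/2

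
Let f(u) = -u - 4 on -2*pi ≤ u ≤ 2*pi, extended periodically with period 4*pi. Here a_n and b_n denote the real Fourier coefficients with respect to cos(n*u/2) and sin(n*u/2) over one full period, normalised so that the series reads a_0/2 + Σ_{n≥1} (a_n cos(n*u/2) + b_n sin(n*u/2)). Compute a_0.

a_0 = (1/(2*pi)) ∫_{-2*pi}^{2*pi} f(u) du = (1/(2*pi)) · (-16*pi) = -8.

-8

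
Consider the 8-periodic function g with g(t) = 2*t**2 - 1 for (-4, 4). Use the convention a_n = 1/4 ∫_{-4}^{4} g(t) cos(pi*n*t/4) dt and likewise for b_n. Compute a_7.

-128/(49*pi**2)

a_7 = 1/4 ∫_{-4}^{4} g(t) cos(7*pi*t/4) dt.
g is even and cos(7*pi*t/4) is even, so the integrand is even and a_7 = 1/2 ∫_0^{4} g(t) cos(7*pi*t/4) dt.
Integrating by parts twice (tabular method), an antiderivative of (2*t**2 - 1) cos(7*pi*t/4) is 8*t**2*sin(7*pi*t/4)/(7*pi) + 64*t*cos(7*pi*t/4)/(49*pi**2) - 4*sin(7*pi*t/4)/(7*pi) - 256*sin(7*pi*t/4)/(343*pi**3); evaluating from 0 to 4: ∫_{0}^{4} (2*t**2 - 1) cos(7*pi*t/4) dt = (-256/(49*pi**2)) - (0) = -256/(49*pi**2).
Hence a_7 = (1/2)·(-256/(49*pi**2)) = -128/(49*pi**2).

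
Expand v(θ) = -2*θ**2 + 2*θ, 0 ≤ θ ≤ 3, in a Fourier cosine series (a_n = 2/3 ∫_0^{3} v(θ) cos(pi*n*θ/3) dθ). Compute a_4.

-9/(2*pi**2)

a_4 = 2/3 ∫_0^{3} (-2*θ**2 + 2*θ) cos(4*pi*θ/3) dθ.
Integrating by parts twice (tabular method), an antiderivative of (-2*θ**2 + 2*θ) cos(4*pi*θ/3) is -3*θ**2*sin(4*pi*θ/3)/(2*pi) + 3*θ*sin(4*pi*θ/3)/(2*pi) - 9*θ*cos(4*pi*θ/3)/(4*pi**2) + 27*sin(4*pi*θ/3)/(16*pi**3) + 9*cos(4*pi*θ/3)/(8*pi**2); evaluating from 0 to 3: ∫_{0}^{3} (-2*θ**2 + 2*θ) cos(4*pi*θ/3) dθ = (-45/(8*pi**2)) - (9/(8*pi**2)) = -27/(4*pi**2).
Hence a_4 = (2/3)·(-27/(4*pi**2)) = -9/(2*pi**2).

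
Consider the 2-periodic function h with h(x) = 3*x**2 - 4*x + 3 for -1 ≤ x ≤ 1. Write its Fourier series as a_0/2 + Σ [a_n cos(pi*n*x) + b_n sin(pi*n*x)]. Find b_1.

b_1 = ∫_{-1}^{1} h(x) sin(pi*x) dx.
Integrating by parts twice (tabular method), an antiderivative of (3*x**2 - 4*x + 3) sin(pi*x) is -3*x**2*cos(pi*x)/pi + 6*x*sin(pi*x)/pi**2 + 4*x*cos(pi*x)/pi - 4*sin(pi*x)/pi**2 - 3*cos(pi*x)/pi + 6*cos(pi*x)/pi**3; evaluating from -1 to 1: ∫_{-1}^{1} (3*x**2 - 4*x + 3) sin(pi*x) dx = (-6/pi**3 + 2/pi) - (-6/pi**3 + 10/pi) = -8/pi.
Hence b_1 = -8/pi.

-8/pi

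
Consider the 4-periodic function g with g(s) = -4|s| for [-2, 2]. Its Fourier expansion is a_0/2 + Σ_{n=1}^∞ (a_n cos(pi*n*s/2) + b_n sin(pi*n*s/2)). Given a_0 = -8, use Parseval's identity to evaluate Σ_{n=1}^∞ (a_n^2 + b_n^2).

Parseval: a_0^2/2 + Σ_{n≥1} (a_n^2+b_n^2) = 1/2 ∫_{-2}^{2} g(s)^2 ds = 128/3.
Subtract a_0^2/2 = 32: Σ (a_n^2+b_n^2) = 32/3.

32/3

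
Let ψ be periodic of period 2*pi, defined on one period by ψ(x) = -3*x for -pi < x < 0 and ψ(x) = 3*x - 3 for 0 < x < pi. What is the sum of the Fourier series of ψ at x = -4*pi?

x = -4*pi differs from x = 0 by -2 full period(s), and the series is 2*pi-periodic.
At x = 0 the one-sided limits are ψ(0^-) = 0 and ψ(0^+) = -3.
By Dirichlet's theorem the series converges to their average, [(0) + (-3)]/2 = -3/2.

-3/2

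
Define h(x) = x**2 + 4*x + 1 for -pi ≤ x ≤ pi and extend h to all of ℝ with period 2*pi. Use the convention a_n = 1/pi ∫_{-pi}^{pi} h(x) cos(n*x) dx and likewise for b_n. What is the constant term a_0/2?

1 + pi**2/3

a_0 = 1/pi ∫_{-pi}^{pi} h(x) dx = 1/pi · (2*pi*(3 + pi**2)/3) = 2 + 2*pi**2/3.
So the constant term a_0/2 = 1 + pi**2/3.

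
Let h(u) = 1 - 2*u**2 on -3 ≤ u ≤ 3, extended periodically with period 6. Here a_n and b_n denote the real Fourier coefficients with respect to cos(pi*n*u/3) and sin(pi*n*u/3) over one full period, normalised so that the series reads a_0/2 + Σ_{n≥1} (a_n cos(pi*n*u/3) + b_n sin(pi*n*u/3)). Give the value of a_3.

a_3 = 1/3 ∫_{-3}^{3} h(u) cos(pi*u) du.
h is even and cos(pi*u) is even, so the integrand is even and a_3 = 2/3 ∫_0^{3} h(u) cos(pi*u) du.
Integrating by parts twice (tabular method), an antiderivative of (1 - 2*u**2) cos(pi*u) is -2*u**2*sin(pi*u)/pi - 4*u*cos(pi*u)/pi**2 + 4*sin(pi*u)/pi**3 + sin(pi*u)/pi; evaluating from 0 to 3: ∫_{0}^{3} (1 - 2*u**2) cos(pi*u) du = (12/pi**2) - (0) = 12/pi**2.
Hence a_3 = (2/3)·(12/pi**2) = 8/pi**2.

8/pi**2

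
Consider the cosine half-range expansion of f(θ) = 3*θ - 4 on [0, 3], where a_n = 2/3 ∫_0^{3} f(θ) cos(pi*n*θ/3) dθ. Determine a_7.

-36/(49*pi**2)

a_7 = 2/3 ∫_0^{3} (3*θ - 4) cos(7*pi*θ/3) dθ.
Integrating by parts (boundary term plus one more integral), an antiderivative of (3*θ - 4) cos(7*pi*θ/3) is 9*θ*sin(7*pi*θ/3)/(7*pi) - 12*sin(7*pi*θ/3)/(7*pi) + 27*cos(7*pi*θ/3)/(49*pi**2); evaluating from 0 to 3: ∫_{0}^{3} (3*θ - 4) cos(7*pi*θ/3) dθ = (-27/(49*pi**2)) - (27/(49*pi**2)) = -54/(49*pi**2).
Hence a_7 = (2/3)·(-54/(49*pi**2)) = -36/(49*pi**2).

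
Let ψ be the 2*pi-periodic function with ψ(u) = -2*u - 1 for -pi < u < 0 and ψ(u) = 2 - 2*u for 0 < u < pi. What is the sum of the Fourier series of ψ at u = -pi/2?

-1 + pi

ψ is continuous at u = -pi/2 with value -1 + pi, so the series converges to -1 + pi there.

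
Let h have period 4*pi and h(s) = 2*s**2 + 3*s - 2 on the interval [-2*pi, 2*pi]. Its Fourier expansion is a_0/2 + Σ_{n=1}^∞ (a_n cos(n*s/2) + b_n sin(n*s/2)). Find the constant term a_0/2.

-2 + 8*pi**2/3

a_0 = (1/(2*pi)) ∫_{-2*pi}^{2*pi} h(s) ds = (1/(2*pi)) · (-8*pi + 32*pi**3/3) = -4 + 16*pi**2/3.
So the constant term a_0/2 = -2 + 8*pi**2/3.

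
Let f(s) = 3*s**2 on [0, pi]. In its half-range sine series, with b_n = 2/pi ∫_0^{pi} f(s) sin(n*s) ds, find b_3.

-8/(9*pi) + 2*pi

b_3 = 2/pi ∫_0^{pi} (3*s**2) sin(3*s) ds.
Integrating by parts twice (tabular method), an antiderivative of (3*s**2) sin(3*s) is -s**2*cos(3*s) + 2*s*sin(3*s)/3 + 2*cos(3*s)/9; evaluating from 0 to pi: ∫_{0}^{pi} (3*s**2) sin(3*s) ds = (-2/9 + pi**2) - (2/9) = -4/9 + pi**2.
Hence b_3 = (2/pi)·(-4/9 + pi**2) = -8/(9*pi) + 2*pi.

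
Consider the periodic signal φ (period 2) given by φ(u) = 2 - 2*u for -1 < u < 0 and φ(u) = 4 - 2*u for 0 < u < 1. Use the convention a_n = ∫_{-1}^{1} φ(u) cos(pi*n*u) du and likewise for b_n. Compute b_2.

b_2 = ∫_{-1}^{1} φ(u) sin(2*pi*u) du.
Split the integral at the breakpoints.
Integrating by parts (boundary term plus one more integral), an antiderivative of (2 - 2*u) sin(2*pi*u) is u*cos(2*pi*u)/pi - sin(2*pi*u)/(2*pi**2) - cos(2*pi*u)/pi; evaluating from -1 to 0: ∫_{-1}^{0} (2 - 2*u) sin(2*pi*u) du = (-1/pi) - (-2/pi) = 1/pi.
Integrating by parts (boundary term plus one more integral), an antiderivative of (4 - 2*u) sin(2*pi*u) is u*cos(2*pi*u)/pi - sin(2*pi*u)/(2*pi**2) - 2*cos(2*pi*u)/pi; evaluating from 0 to 1: ∫_{0}^{1} (4 - 2*u) sin(2*pi*u) du = (-1/pi) - (-2/pi) = 1/pi.
Summing the pieces gives b_2 = 2/pi.

2/pi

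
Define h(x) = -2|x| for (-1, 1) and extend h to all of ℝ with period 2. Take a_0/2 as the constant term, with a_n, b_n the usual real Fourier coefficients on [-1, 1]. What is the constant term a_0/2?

a_0 = ∫_{-1}^{1} h(x) dx = -2.
So the constant term a_0/2 = -1.

-1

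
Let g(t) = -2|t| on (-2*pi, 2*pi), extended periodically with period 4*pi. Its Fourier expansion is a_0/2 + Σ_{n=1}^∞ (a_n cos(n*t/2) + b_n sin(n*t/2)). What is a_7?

a_7 = (1/(2*pi)) ∫_{-2*pi}^{2*pi} g(t) cos(7*t/2) dt.
g is even and cos(7*t/2) is even, so the integrand is even and a_7 = 1/pi ∫_0^{2*pi} g(t) cos(7*t/2) dt.
Integrating by parts (boundary term plus one more integral), an antiderivative of (-2*t) cos(7*t/2) is -4*t*sin(7*t/2)/7 - 8*cos(7*t/2)/49; evaluating from 0 to 2*pi: ∫_{0}^{2*pi} (-2*t) cos(7*t/2) dt = (8/49) - (-8/49) = 16/49.
Hence a_7 = (1/pi)·(16/49) = 16/(49*pi).

16/(49*pi)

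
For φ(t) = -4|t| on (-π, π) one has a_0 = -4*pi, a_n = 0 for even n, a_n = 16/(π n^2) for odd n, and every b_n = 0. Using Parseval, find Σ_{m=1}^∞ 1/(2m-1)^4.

Parseval: a_0^2/2 + Σ a_n^2 = (1/π) ∫_{-π}^{π} φ(t)^2 dt = 32*pi**2/3.
Subtract a_0^2/2 = 8*pi**2: Σ a_n^2 = 8*pi**2/3.
Only odd n contribute, with a_n^2 = 256/(π^2 n^4), so Σ_{m≥1} 1/(2m-1)^4 = π^2·(8*pi**2/3)/256 = pi**4/96.

pi**4/96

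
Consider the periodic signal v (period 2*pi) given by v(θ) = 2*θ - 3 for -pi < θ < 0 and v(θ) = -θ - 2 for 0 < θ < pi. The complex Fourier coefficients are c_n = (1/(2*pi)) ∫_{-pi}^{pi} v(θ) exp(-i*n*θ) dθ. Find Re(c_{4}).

Since v is real-valued, Re(c_{4}) = (1/(2*pi)) ∫_{-pi}^{pi} v(θ) cos(4*θ) dθ = a_{4}/2.
Split the integral at the breakpoints.
Integrating by parts (boundary term plus one more integral), an antiderivative of (2*θ - 3) cos(4*θ) is θ*sin(4*θ)/2 - 3*sin(4*θ)/4 + cos(4*θ)/8; evaluating from -pi to 0: ∫_{-pi}^{0} (2*θ - 3) cos(4*θ) dθ = (1/8) - (1/8) = 0.
Integrating by parts (boundary term plus one more integral), an antiderivative of (-θ - 2) cos(4*θ) is -θ*sin(4*θ)/4 - sin(4*θ)/2 - cos(4*θ)/16; evaluating from 0 to pi: ∫_{0}^{pi} (-θ - 2) cos(4*θ) dθ = (-1/16) - (-1/16) = 0.
So ∫_{-pi}^{pi} v(θ) cos(4*θ) dθ = 0.
Hence Re(c_{4}) = (1/(2*pi))·(0) = 0.

0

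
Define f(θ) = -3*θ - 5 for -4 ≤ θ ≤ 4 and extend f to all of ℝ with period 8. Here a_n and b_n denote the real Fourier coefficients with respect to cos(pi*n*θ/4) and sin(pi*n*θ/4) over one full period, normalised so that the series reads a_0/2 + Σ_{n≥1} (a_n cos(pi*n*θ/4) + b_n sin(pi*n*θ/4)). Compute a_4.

0

a_4 = 1/4 ∫_{-4}^{4} f(θ) cos(pi*θ) dθ.
Integrating by parts (boundary term plus one more integral), an antiderivative of (-3*θ - 5) cos(pi*θ) is -3*θ*sin(pi*θ)/pi - 5*sin(pi*θ)/pi - 3*cos(pi*θ)/pi**2; evaluating from -4 to 4: ∫_{-4}^{4} (-3*θ - 5) cos(pi*θ) dθ = (-3/pi**2) - (-3/pi**2) = 0.
Hence a_4 = (1/4)·(0) = 0.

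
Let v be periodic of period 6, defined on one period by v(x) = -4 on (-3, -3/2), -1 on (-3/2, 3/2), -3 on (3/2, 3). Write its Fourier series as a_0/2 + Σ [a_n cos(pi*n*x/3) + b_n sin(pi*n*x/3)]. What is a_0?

-9/2

a_0 = 1/3 ∫_{-3}^{3} v(x) dx = 1/3 · (-27/2) = -9/2.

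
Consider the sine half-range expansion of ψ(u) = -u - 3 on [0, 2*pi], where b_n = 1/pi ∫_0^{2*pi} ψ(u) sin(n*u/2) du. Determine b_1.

-4 - 12/pi

b_1 = 1/pi ∫_0^{2*pi} (-u - 3) sin(u/2) du.
Integrating by parts (boundary term plus one more integral), an antiderivative of (-u - 3) sin(u/2) is 2*u*cos(u/2) - 4*sin(u/2) + 6*cos(u/2); evaluating from 0 to 2*pi: ∫_{0}^{2*pi} (-u - 3) sin(u/2) du = (-4*pi - 6) - (6) = -4*pi - 12.
Hence b_1 = (1/pi)·(-4*pi - 12) = -4 - 12/pi.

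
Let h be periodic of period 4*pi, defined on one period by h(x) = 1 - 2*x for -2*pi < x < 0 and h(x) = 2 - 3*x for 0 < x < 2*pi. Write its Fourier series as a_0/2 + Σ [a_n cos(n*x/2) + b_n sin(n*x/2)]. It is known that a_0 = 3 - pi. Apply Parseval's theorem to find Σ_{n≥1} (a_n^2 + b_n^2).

Parseval: a_0^2/2 + Σ_{n≥1} (a_n^2+b_n^2) = (1/(2*pi)) ∫_{-2*pi}^{2*pi} h(x)^2 dx = -8*pi + 5 + 52*pi**2/3.
Subtract a_0^2/2 = (3 - pi)**2/2: Σ (a_n^2+b_n^2) = -5*pi + 1/2 + 101*pi**2/6.

-5*pi + 1/2 + 101*pi**2/6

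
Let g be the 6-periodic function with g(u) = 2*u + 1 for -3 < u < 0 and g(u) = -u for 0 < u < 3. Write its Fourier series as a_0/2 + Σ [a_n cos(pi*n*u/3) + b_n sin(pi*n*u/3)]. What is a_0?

a_0 = 1/3 ∫_{-3}^{3} g(u) du = 1/3 · (-21/2) = -7/2.

-7/2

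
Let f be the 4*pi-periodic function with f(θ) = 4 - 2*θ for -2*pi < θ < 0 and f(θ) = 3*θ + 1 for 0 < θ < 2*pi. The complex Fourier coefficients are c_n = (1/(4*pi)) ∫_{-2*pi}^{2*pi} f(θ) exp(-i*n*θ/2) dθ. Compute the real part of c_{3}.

Since f is real-valued, Re(c_{3}) = (1/(4*pi)) ∫_{-2*pi}^{2*pi} f(θ) cos(3*θ/2) dθ = a_{3}/2.
Split the integral at the breakpoints.
Integrating by parts (boundary term plus one more integral), an antiderivative of (4 - 2*θ) cos(3*θ/2) is -4*θ*sin(3*θ/2)/3 + 8*sin(3*θ/2)/3 - 8*cos(3*θ/2)/9; evaluating from -2*pi to 0: ∫_{-2*pi}^{0} (4 - 2*θ) cos(3*θ/2) dθ = (-8/9) - (8/9) = -16/9.
Integrating by parts (boundary term plus one more integral), an antiderivative of (3*θ + 1) cos(3*θ/2) is 2*θ*sin(3*θ/2) + 2*sin(3*θ/2)/3 + 4*cos(3*θ/2)/3; evaluating from 0 to 2*pi: ∫_{0}^{2*pi} (3*θ + 1) cos(3*θ/2) dθ = (-4/3) - (4/3) = -8/3.
So ∫_{-2*pi}^{2*pi} f(θ) cos(3*θ/2) dθ = -40/9.
Hence Re(c_{3}) = (1/(4*pi))·(-40/9) = -10/(9*pi).

-10/(9*pi)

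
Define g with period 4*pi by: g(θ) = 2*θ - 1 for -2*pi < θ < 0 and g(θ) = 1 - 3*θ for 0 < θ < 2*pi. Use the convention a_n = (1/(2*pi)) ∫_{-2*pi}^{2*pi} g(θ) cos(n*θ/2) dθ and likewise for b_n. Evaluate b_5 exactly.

2*(2 - pi)/(5*pi)

b_5 = (1/(2*pi)) ∫_{-2*pi}^{2*pi} g(θ) sin(5*θ/2) dθ.
Split the integral at the breakpoints.
Integrating by parts (boundary term plus one more integral), an antiderivative of (2*θ - 1) sin(5*θ/2) is -4*θ*cos(5*θ/2)/5 + 8*sin(5*θ/2)/25 + 2*cos(5*θ/2)/5; evaluating from -2*pi to 0: ∫_{-2*pi}^{0} (2*θ - 1) sin(5*θ/2) dθ = (2/5) - (-8*pi/5 - 2/5) = 4/5 + 8*pi/5.
Integrating by parts (boundary term plus one more integral), an antiderivative of (1 - 3*θ) sin(5*θ/2) is 6*θ*cos(5*θ/2)/5 - 12*sin(5*θ/2)/25 - 2*cos(5*θ/2)/5; evaluating from 0 to 2*pi: ∫_{0}^{2*pi} (1 - 3*θ) sin(5*θ/2) dθ = (2/5 - 12*pi/5) - (-2/5) = 4/5 - 12*pi/5.
Summing the pieces and multiplying by (1/(2*pi)) gives b_5 = 2*(2 - pi)/(5*pi).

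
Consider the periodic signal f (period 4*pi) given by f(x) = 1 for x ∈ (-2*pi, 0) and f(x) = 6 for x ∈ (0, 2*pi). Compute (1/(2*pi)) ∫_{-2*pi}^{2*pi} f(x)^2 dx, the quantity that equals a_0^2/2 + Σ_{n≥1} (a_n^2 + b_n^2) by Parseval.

(1/(2*pi)) ∫_{-2*pi}^{2*pi} f(x)^2 dx = (1/(2*pi)) · (74*pi) = 37.

37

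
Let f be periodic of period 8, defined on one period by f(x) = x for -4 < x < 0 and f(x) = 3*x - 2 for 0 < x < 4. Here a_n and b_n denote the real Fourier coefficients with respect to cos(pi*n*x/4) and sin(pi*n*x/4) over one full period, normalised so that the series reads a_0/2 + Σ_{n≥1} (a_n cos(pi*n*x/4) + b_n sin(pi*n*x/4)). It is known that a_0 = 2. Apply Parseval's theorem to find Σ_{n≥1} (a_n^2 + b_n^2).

Parseval: a_0^2/2 + Σ_{n≥1} (a_n^2+b_n^2) = 1/4 ∫_{-4}^{4} f(x)^2 dx = 100/3.
Subtract a_0^2/2 = 2: Σ (a_n^2+b_n^2) = 94/3.

94/3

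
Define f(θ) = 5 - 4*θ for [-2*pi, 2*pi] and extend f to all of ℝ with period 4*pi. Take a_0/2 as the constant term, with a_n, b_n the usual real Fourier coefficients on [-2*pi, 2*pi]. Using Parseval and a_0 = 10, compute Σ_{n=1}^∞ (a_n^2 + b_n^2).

Parseval: a_0^2/2 + Σ_{n≥1} (a_n^2+b_n^2) = (1/(2*pi)) ∫_{-2*pi}^{2*pi} f(θ)^2 dθ = 50 + 128*pi**2/3.
Subtract a_0^2/2 = 50: Σ (a_n^2+b_n^2) = 128*pi**2/3.

128*pi**2/3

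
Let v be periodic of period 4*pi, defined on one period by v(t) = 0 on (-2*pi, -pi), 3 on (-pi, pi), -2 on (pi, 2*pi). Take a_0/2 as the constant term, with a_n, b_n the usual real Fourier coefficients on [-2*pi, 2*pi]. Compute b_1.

-2/pi

b_1 = (1/(2*pi)) ∫_{-2*pi}^{2*pi} v(t) sin(t/2) dt.
Split the integral at the breakpoints.
∫_{-2*pi}^{-pi} (0) sin(t/2) dt = 0.
Directly, an antiderivative of (3) sin(t/2) is -6*cos(t/2); evaluating from -pi to pi: ∫_{-pi}^{pi} (3) sin(t/2) dt = (0) - (0) = 0.
Directly, an antiderivative of (-2) sin(t/2) is 4*cos(t/2); evaluating from pi to 2*pi: ∫_{pi}^{2*pi} (-2) sin(t/2) dt = (-4) - (0) = -4.
Summing the pieces and multiplying by (1/(2*pi)) gives b_1 = -2/pi.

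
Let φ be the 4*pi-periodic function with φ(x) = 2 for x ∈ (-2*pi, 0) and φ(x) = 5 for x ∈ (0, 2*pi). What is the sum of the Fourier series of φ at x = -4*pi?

x = -4*pi differs from x = 0 by -1 full period(s), and the series is 4*pi-periodic.
At x = 0 the one-sided limits are φ(0^-) = 2 and φ(0^+) = 5.
By Dirichlet's theorem the series converges to their average, [(2) + (5)]/2 = 7/2.

7/2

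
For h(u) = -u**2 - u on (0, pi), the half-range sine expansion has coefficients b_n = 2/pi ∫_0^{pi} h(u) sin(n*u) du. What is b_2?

1 + pi

b_2 = 2/pi ∫_0^{pi} (-u**2 - u) sin(2*u) du.
Integrating by parts twice (tabular method), an antiderivative of (-u**2 - u) sin(2*u) is u**2*cos(2*u)/2 - u*sin(2*u)/2 + u*cos(2*u)/2 - sin(2*u)/4 - cos(2*u)/4; evaluating from 0 to pi: ∫_{0}^{pi} (-u**2 - u) sin(2*u) du = (-1/4 + pi/2 + pi**2/2) - (-1/4) = pi*(1 + pi)/2.
Hence b_2 = (2/pi)·(pi*(1 + pi)/2) = 1 + pi.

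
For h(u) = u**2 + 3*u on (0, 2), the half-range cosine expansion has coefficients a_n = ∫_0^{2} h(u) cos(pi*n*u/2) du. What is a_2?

a_2 = ∫_0^{2} (u**2 + 3*u) cos(pi*u) du.
Integrating by parts twice (tabular method), an antiderivative of (u**2 + 3*u) cos(pi*u) is u**2*sin(pi*u)/pi + 3*u*sin(pi*u)/pi + 2*u*cos(pi*u)/pi**2 - 2*sin(pi*u)/pi**3 + 3*cos(pi*u)/pi**2; evaluating from 0 to 2: ∫_{0}^{2} (u**2 + 3*u) cos(pi*u) du = (7/pi**2) - (3/pi**2) = 4/pi**2.
Hence a_2 = 4/pi**2.

4/pi**2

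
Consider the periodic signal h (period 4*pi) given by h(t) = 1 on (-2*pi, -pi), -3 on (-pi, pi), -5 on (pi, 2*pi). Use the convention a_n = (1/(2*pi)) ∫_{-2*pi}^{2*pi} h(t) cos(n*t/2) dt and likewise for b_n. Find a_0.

-5

a_0 = (1/(2*pi)) ∫_{-2*pi}^{2*pi} h(t) dt = (1/(2*pi)) · (-10*pi) = -5.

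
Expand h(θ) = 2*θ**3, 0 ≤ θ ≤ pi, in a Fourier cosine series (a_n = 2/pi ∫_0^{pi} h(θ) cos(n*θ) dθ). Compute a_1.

a_1 = 2/pi ∫_0^{pi} (2*θ**3) cos(θ) dθ.
Integrating by parts three times (tabular method), an antiderivative of (2*θ**3) cos(θ) is 2*θ**3*sin(θ) + 6*θ**2*cos(θ) - 12*θ*sin(θ) - 12*cos(θ); evaluating from 0 to pi: ∫_{0}^{pi} (2*θ**3) cos(θ) dθ = (12 - 6*pi**2) - (-12) = 24 - 6*pi**2.
Hence a_1 = (2/pi)·(24 - 6*pi**2) = -12*pi + 48/pi.

-12*pi + 48/pi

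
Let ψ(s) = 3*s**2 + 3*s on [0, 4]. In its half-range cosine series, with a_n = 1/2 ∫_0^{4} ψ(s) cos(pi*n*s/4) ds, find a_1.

a_1 = 1/2 ∫_0^{4} (3*s**2 + 3*s) cos(pi*s/4) ds.
Integrating by parts twice (tabular method), an antiderivative of (3*s**2 + 3*s) cos(pi*s/4) is 12*s**2*sin(pi*s/4)/pi + 12*s*sin(pi*s/4)/pi + 96*s*cos(pi*s/4)/pi**2 - 384*sin(pi*s/4)/pi**3 + 48*cos(pi*s/4)/pi**2; evaluating from 0 to 4: ∫_{0}^{4} (3*s**2 + 3*s) cos(pi*s/4) ds = (-432/pi**2) - (48/pi**2) = -480/pi**2.
Hence a_1 = (1/2)·(-480/pi**2) = -240/pi**2.

-240/pi**2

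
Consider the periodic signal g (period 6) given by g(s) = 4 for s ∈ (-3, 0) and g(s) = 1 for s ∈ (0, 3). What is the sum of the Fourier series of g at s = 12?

5/2

s = 12 differs from s = 0 by 2 full period(s), and the series is 6-periodic.
At s = 0 the one-sided limits are g(0^-) = 4 and g(0^+) = 1.
By Dirichlet's theorem the series converges to their average, [(4) + (1)]/2 = 5/2.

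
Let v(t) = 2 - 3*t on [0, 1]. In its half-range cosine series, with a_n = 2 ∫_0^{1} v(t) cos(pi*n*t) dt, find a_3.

a_3 = 2 ∫_0^{1} (2 - 3*t) cos(3*pi*t) dt.
Integrating by parts (boundary term plus one more integral), an antiderivative of (2 - 3*t) cos(3*pi*t) is -t*sin(3*pi*t)/pi + 2*sin(3*pi*t)/(3*pi) - cos(3*pi*t)/(3*pi**2); evaluating from 0 to 1: ∫_{0}^{1} (2 - 3*t) cos(3*pi*t) dt = (1/(3*pi**2)) - (-1/(3*pi**2)) = 2/(3*pi**2).
Hence a_3 = 2·(2/(3*pi**2)) = 4/(3*pi**2).

4/(3*pi**2)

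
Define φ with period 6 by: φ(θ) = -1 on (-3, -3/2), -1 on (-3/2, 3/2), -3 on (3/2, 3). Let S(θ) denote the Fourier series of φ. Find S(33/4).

-3

θ = 33/4 differs from θ = 9/4 by 1 full period(s), and the series is 6-periodic.
φ is continuous at θ = 9/4 with value -3, so the series converges to -3 there.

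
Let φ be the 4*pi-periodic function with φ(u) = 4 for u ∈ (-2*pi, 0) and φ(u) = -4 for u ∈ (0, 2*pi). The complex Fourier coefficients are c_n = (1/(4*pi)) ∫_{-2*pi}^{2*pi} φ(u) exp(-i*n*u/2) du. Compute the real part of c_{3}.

0

Since φ is real-valued, Re(c_{3}) = (1/(4*pi)) ∫_{-2*pi}^{2*pi} φ(u) cos(3*u/2) du = a_{3}/2.
(φ is odd, so the integrand is odd over a symmetric interval and the integral vanishes.)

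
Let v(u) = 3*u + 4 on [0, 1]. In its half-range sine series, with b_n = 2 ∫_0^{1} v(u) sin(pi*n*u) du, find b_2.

-3/pi

b_2 = 2 ∫_0^{1} (3*u + 4) sin(2*pi*u) du.
Integrating by parts (boundary term plus one more integral), an antiderivative of (3*u + 4) sin(2*pi*u) is -3*u*cos(2*pi*u)/(2*pi) + 3*sin(2*pi*u)/(4*pi**2) - 2*cos(2*pi*u)/pi; evaluating from 0 to 1: ∫_{0}^{1} (3*u + 4) sin(2*pi*u) du = (-7/(2*pi)) - (-2/pi) = -3/(2*pi).
Hence b_2 = 2·(-3/(2*pi)) = -3/pi.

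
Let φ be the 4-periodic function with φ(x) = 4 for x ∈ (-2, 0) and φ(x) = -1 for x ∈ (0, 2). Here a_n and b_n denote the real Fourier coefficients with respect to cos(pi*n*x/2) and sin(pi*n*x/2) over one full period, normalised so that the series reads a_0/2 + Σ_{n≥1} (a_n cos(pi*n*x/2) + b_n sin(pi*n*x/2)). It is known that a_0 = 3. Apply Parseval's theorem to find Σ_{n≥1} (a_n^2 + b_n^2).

25/2

Parseval: a_0^2/2 + Σ_{n≥1} (a_n^2+b_n^2) = 1/2 ∫_{-2}^{2} φ(x)^2 dx = 17.
Subtract a_0^2/2 = 9/2: Σ (a_n^2+b_n^2) = 25/2.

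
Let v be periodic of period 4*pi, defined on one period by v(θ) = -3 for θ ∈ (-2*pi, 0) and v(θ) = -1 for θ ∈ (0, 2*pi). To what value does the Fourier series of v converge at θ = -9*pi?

θ = -9*pi differs from θ = -pi by -2 full period(s), and the series is 4*pi-periodic.
v is continuous at θ = -pi with value -3, so the series converges to -3 there.

-3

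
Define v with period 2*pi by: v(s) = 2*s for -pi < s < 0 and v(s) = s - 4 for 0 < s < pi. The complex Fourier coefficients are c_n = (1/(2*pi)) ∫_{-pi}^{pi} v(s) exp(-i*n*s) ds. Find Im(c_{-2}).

-3/4

Since v is real-valued, Im(c_{-2}) = -(1/(2*pi)) ∫_{-pi}^{pi} v(s) sin(-2*s) ds = b_{2}/2.
Split the integral at the breakpoints.
Integrating by parts (boundary term plus one more integral), an antiderivative of (2*s) sin(-2*s) is s*cos(2*s) - sin(2*s)/2; evaluating from -pi to 0: ∫_{-pi}^{0} (2*s) sin(-2*s) ds = (0) - (-pi) = pi.
Integrating by parts (boundary term plus one more integral), an antiderivative of (s - 4) sin(-2*s) is s*cos(2*s)/2 - sin(2*s)/4 - 2*cos(2*s); evaluating from 0 to pi: ∫_{0}^{pi} (s - 4) sin(-2*s) ds = (-2 + pi/2) - (-2) = pi/2.
So ∫_{-pi}^{pi} v(s) sin(-2*s) ds = 3*pi/2.
Hence Im(c_{-2}) = (-1/(2*pi))·(3*pi/2) = -3/4.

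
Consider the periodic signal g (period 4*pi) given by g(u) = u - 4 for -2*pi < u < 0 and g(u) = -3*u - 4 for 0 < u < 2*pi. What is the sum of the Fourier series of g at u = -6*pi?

u = -6*pi differs from u = 2*pi by -2 full period(s), and the series is 4*pi-periodic.
At u = 2*pi the one-sided limits are g(2*pi^-) = -6*pi - 4 and g(2*pi^+) = -2*pi - 4.
By Dirichlet's theorem the series converges to their average, [(-6*pi - 4) + (-2*pi - 4)]/2 = -4*pi - 4.

-4*pi - 4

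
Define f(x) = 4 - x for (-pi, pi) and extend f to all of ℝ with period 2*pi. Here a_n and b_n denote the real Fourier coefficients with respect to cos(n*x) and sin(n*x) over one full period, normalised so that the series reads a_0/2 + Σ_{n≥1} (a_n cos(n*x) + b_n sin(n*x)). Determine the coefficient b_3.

-2/3

b_3 = 1/pi ∫_{-pi}^{pi} f(x) sin(3*x) dx.
Integrating by parts (boundary term plus one more integral), an antiderivative of (4 - x) sin(3*x) is x*cos(3*x)/3 - sin(3*x)/9 - 4*cos(3*x)/3; evaluating from -pi to pi: ∫_{-pi}^{pi} (4 - x) sin(3*x) dx = (4/3 - pi/3) - (pi/3 + 4/3) = -2*pi/3.
Hence b_3 = (1/pi)·(-2*pi/3) = -2/3.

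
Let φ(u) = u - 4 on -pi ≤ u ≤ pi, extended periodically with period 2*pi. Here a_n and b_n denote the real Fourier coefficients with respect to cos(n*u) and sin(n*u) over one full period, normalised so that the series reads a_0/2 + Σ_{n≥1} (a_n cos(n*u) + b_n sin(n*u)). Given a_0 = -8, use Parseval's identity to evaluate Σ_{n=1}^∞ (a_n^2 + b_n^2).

2*pi**2/3

Parseval: a_0^2/2 + Σ_{n≥1} (a_n^2+b_n^2) = 1/pi ∫_{-pi}^{pi} φ(u)^2 du = 2*pi**2/3 + 32.
Subtract a_0^2/2 = 32: Σ (a_n^2+b_n^2) = 2*pi**2/3.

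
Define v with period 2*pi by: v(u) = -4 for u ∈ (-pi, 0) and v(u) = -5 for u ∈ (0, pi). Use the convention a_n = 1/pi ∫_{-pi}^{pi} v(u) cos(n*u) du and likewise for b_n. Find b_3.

b_3 = 1/pi ∫_{-pi}^{pi} v(u) sin(3*u) du.
Split the integral at the breakpoints.
Directly, an antiderivative of (-4) sin(3*u) is 4*cos(3*u)/3; evaluating from -pi to 0: ∫_{-pi}^{0} (-4) sin(3*u) du = (4/3) - (-4/3) = 8/3.
Directly, an antiderivative of (-5) sin(3*u) is 5*cos(3*u)/3; evaluating from 0 to pi: ∫_{0}^{pi} (-5) sin(3*u) du = (-5/3) - (5/3) = -10/3.
Summing the pieces and multiplying by (1/pi) gives b_3 = -2/(3*pi).

-2/(3*pi)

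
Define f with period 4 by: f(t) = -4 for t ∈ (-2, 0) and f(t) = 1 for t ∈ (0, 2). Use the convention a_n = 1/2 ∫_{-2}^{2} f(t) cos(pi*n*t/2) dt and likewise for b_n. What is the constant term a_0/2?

a_0 = 1/2 ∫_{-2}^{2} f(t) dt = 1/2 · (-6) = -3.
So the constant term a_0/2 = -3/2.

-3/2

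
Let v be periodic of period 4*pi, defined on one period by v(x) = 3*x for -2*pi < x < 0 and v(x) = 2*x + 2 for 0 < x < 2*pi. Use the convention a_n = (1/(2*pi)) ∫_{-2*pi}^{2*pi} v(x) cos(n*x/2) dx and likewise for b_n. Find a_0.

2 - pi

a_0 = (1/(2*pi)) ∫_{-2*pi}^{2*pi} v(x) dx = (1/(2*pi)) · (2*pi*(2 - pi)) = 2 - pi.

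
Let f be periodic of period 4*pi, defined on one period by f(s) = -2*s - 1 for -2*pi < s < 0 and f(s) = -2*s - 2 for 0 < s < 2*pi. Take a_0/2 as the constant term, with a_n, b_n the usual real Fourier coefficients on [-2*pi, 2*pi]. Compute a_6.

a_6 = (1/(2*pi)) ∫_{-2*pi}^{2*pi} f(s) cos(3*s) ds.
Split the integral at the breakpoints.
Integrating by parts (boundary term plus one more integral), an antiderivative of (-2*s - 1) cos(3*s) is -2*s*sin(3*s)/3 - sin(3*s)/3 - 2*cos(3*s)/9; evaluating from -2*pi to 0: ∫_{-2*pi}^{0} (-2*s - 1) cos(3*s) ds = (-2/9) - (-2/9) = 0.
Integrating by parts (boundary term plus one more integral), an antiderivative of (-2*s - 2) cos(3*s) is -2*s*sin(3*s)/3 - 2*sin(3*s)/3 - 2*cos(3*s)/9; evaluating from 0 to 2*pi: ∫_{0}^{2*pi} (-2*s - 2) cos(3*s) ds = (-2/9) - (-2/9) = 0.
Summing the pieces and multiplying by (1/(2*pi)) gives a_6 = 0.

0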